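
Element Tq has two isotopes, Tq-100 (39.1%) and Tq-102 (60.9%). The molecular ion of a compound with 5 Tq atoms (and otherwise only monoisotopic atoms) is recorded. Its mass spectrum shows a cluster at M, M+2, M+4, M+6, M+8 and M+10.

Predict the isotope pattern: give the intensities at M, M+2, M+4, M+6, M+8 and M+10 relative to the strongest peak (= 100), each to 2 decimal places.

Each Tq atom is independently Tq-100 (p = 0.391) or Tq-102 (q = 0.609); the cluster is the binomial expansion (p + q)^5.
P(M) = 0.391^5 = 0.009139
P(M+2) = 5 × 0.391^4 × 0.609^1 = 0.071170
P(M+4) = 10 × 0.391^3 × 0.609^2 = 0.221700
P(M+6) = 10 × 0.391^2 × 0.609^3 = 0.345307
P(M+8) = 5 × 0.391^1 × 0.609^4 = 0.268916
P(M+10) = 0.609^5 = 0.083770
The M+6 peak is largest (0.345307); scaling to 100 gives 2.65 : 20.61 : 64.20 : 100.00 : 77.88 : 24.26.

2.65 : 20.61 : 64.20 : 100.00 : 77.88 : 24.26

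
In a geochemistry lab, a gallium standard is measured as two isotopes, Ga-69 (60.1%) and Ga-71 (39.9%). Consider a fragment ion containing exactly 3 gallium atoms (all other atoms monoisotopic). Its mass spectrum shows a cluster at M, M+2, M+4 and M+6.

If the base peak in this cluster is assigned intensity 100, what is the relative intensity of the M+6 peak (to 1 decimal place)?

14.7

(0.601 + 0.399)^3 gives M 0.2171, M+2 0.4324, M+4 0.2870, M+6 0.0635; the largest is M+2.
P(M+2) = C(3,1) × 0.601^2 × 0.399^1 = 3 × 0.361201 × 0.3990 = 0.432358 (base)
P(M+6) = C(3,3) × 0.601^0 × 0.399^3 = 1 × 1.0000 × 0.0635212 = 0.063521
Relative intensity = 0.063521 / 0.432358 × 100 = 14.7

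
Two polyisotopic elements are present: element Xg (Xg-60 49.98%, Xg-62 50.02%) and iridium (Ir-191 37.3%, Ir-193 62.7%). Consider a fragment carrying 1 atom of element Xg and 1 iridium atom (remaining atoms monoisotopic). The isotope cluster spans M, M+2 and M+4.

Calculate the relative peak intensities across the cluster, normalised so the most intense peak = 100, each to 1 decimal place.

37.3 : 100.0 : 62.7

Element Xg pattern (n=1): 0.4998 : 0.5002
Iridium pattern (n=1): 0.3730 : 0.6270
Convolve the two distributions (both contribute in 2-u steps):
  M: 0.4998×0.3730 = 0.186425
  M+2: 0.4998×0.6270 + 0.5002×0.3730 = 0.499949
  M+4: 0.5002×0.6270 = 0.313625
Scale to base peak (0.499949) = 100: 37.3 : 100.0 : 62.7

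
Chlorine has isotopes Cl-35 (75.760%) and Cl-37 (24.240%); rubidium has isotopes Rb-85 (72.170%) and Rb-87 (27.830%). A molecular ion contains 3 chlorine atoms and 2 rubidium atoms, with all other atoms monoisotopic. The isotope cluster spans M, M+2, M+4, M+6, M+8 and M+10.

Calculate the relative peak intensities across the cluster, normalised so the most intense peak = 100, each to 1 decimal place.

Chlorine pattern (n=3): 0.4348304 : 0.41738208 : 0.13354464 : 0.01424288
Rubidium pattern (n=2): 0.52085089 : 0.40169822 : 0.07745089
Convolve the two distributions (both contribute in 2-u steps):
  M: 0.4348304×0.52085089 = 0.226482
  M+2: 0.4348304×0.40169822 + 0.41738208×0.52085089 = 0.392064
  M+4: 0.4348304×0.07745089 + 0.41738208×0.40169822 + 0.13354464×0.52085089 = 0.270896
  M+6: 0.41738208×0.07745089 + 0.13354464×0.40169822 + 0.01424288×0.52085089 = 0.093390
  M+8: 0.13354464×0.07745089 + 0.01424288×0.40169822 = 0.016064
  M+10: 0.01424288×0.07745089 = 0.001103
Scale to base peak (0.392064) = 100: 57.8 : 100.0 : 69.1 : 23.8 : 4.1 : 0.3

57.8 : 100.0 : 69.1 : 23.8 : 4.1 : 0.3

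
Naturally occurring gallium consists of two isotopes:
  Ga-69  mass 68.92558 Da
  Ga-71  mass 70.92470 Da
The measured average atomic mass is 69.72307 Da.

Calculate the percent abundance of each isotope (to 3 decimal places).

Ga-69: 60.108%, Ga-71: 39.892%

Writing the weighted mean with unknown fraction x of Ga-69:
68.92558·x + 70.92470·(1 − x) = 69.72307
(68.92558 − 70.92470)·x = 69.72307 − 70.92470
x = -1.20163 / -1.99912 = 0.60108 → 60.108% Ga-69, 39.892% Ga-71.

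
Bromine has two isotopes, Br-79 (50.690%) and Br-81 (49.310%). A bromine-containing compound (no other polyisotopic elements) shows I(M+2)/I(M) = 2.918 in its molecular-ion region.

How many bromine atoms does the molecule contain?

3

The M+2/M ratio from n Br atoms is n · q/p = n · 0.49310/0.50690.
n = 2.918 × 0.50690/0.49310 = 3.00 ≈ 3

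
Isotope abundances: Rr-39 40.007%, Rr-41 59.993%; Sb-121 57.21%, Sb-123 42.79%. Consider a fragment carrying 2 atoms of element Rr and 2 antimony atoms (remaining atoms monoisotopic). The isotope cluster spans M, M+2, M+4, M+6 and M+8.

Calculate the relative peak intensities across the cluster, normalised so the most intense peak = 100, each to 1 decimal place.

13.7 : 61.6 : 100.0 : 69.1 : 17.2

Element Rr pattern (n=2): 0.160056 : 0.48002799 : 0.359916
Antimony pattern (n=2): 0.32729841 : 0.48960318 : 0.18309841
Convolve the two distributions (both contribute in 2-u steps):
  M: 0.160056×0.32729841 = 0.052386
  M+2: 0.160056×0.48960318 + 0.48002799×0.32729841 = 0.235476
  M+4: 0.160056×0.18309841 + 0.48002799×0.48960318 + 0.359916×0.32729841 = 0.382129
  M+6: 0.48002799×0.18309841 + 0.359916×0.48960318 = 0.264108
  M+8: 0.359916×0.18309841 = 0.065900
Scale to base peak (0.382129) = 100: 13.7 : 61.6 : 100.0 : 69.1 : 17.2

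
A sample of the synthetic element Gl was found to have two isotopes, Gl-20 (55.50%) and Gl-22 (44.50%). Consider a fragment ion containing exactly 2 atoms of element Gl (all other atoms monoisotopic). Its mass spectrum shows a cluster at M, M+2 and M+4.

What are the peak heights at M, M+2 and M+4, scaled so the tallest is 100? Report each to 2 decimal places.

The 2 Gl atoms are independent, so intensities follow the terms of (0.5550 + 0.4450)^2.
P(M) = 0.5550^2 = 0.308025
P(M+2) = 2 × 0.5550^1 × 0.4450^1 = 0.493950
P(M+4) = 0.4450^2 = 0.198025
The M+2 peak is largest (0.493950); scaling to 100 gives 62.36 : 100.00 : 40.09.

62.36 : 100.00 : 40.09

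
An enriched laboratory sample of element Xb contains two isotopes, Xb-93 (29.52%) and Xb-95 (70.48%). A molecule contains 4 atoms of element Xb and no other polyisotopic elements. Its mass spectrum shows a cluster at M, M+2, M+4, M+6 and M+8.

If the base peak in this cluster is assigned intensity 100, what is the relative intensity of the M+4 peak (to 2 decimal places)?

62.83

(0.2952 + 0.7048)^4 gives M 0.0076, M+2 0.0725, M+4 0.2597, M+6 0.4134, M+8 0.2468; the largest is M+6.
P(M+6) = C(4,3) × 0.2952^1 × 0.7048^3 = 4 × 0.2952 × 0.35010449 = 0.413403 (base)
P(M+4) = C(4,2) × 0.2952^2 × 0.7048^2 = 6 × 0.08714304 × 0.49674304 = 0.259726
Relative intensity = 0.259726 / 0.413403 × 100 = 62.83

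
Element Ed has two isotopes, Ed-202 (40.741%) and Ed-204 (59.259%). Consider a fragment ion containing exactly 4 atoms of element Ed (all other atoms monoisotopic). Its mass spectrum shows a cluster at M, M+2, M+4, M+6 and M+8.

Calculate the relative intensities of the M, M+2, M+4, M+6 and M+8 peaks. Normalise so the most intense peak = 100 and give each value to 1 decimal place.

Expanding (0.40741 + 0.59259)^4:
P(M) = 0.40741^4 = 0.027550
P(M+2) = 4 × 0.40741^3 × 0.59259^1 = 0.160291
P(M+4) = 6 × 0.40741^2 × 0.59259^2 = 0.349722
P(M+6) = 4 × 0.40741^1 × 0.59259^3 = 0.339121
P(M+8) = 0.59259^4 = 0.123315
The M+4 peak is largest (0.349722); scaling to 100 gives 7.9 : 45.8 : 100.0 : 97.0 : 35.3.

7.9 : 45.8 : 100.0 : 97.0 : 35.3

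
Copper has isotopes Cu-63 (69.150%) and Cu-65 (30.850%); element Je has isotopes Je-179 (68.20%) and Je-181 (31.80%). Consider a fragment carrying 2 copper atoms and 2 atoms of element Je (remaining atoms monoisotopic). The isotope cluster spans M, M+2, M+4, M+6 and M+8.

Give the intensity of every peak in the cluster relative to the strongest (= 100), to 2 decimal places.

54.80 : 100.00 : 68.42 : 20.80 : 2.37

Copper pattern (n=2): 0.47817225 : 0.4266555 : 0.09517225
Element Je pattern (n=2): 0.465124 : 0.433752 : 0.101124
Convolve the two distributions (both contribute in 2-u steps):
  M: 0.47817225×0.465124 = 0.222409
  M+2: 0.47817225×0.433752 + 0.4266555×0.465124 = 0.405856
  M+4: 0.47817225×0.101124 + 0.4266555×0.433752 + 0.09517225×0.465124 = 0.277684
  M+6: 0.4266555×0.101124 + 0.09517225×0.433752 = 0.084426
  M+8: 0.09517225×0.101124 = 0.009624
Scale to base peak (0.405856) = 100: 54.80 : 100.00 : 68.42 : 20.80 : 2.37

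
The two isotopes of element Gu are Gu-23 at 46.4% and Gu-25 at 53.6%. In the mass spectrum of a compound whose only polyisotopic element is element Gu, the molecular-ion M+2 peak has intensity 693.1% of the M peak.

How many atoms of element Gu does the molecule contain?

6

For n independent Gu atoms, I(M+2)/I(M) = n · (abundance Gu-25) / (abundance Gu-23) = n · 0.536/0.464.
n = 6.931 × 0.464/0.536 = 6.00 ≈ 6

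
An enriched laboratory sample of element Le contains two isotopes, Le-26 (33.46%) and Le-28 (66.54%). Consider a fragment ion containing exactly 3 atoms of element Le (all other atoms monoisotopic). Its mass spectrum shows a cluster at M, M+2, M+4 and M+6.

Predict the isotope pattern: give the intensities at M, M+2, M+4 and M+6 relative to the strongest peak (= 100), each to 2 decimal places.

Each Le atom is independently Le-26 (p = 0.3346) or Le-28 (q = 0.6654); the cluster is the binomial expansion (p + q)^3.
P(M) = 0.3346^3 = 0.037461
P(M+2) = 3 × 0.3346^2 × 0.6654^1 = 0.223489
P(M+4) = 3 × 0.3346^1 × 0.6654^2 = 0.444440
P(M+6) = 0.6654^3 = 0.294611
The M+4 peak is largest (0.444440); scaling to 100 gives 8.43 : 50.29 : 100.00 : 66.29.

8.43 : 50.29 : 100.00 : 66.29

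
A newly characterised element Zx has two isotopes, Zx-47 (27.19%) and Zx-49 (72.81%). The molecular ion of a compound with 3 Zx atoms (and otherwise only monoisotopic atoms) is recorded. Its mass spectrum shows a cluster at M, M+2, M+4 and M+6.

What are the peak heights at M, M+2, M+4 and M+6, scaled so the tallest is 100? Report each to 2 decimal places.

Each Zx atom is independently Zx-47 (p = 0.2719) or Zx-49 (q = 0.7281); the cluster is the binomial expansion (p + q)^3.
P(M) = 0.2719^3 = 0.020101
P(M+2) = 3 × 0.2719^2 × 0.7281^1 = 0.161484
P(M+4) = 3 × 0.2719^1 × 0.7281^2 = 0.432427
P(M+6) = 0.7281^3 = 0.385987
The M+4 peak is largest (0.432427); scaling to 100 gives 4.65 : 37.34 : 100.00 : 89.26.

4.65 : 37.34 : 100.00 : 89.26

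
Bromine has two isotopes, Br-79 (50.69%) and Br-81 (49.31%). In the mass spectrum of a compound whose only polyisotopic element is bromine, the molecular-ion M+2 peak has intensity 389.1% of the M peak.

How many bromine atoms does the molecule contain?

4

The M+2/M ratio from n Br atoms is n · q/p = n · 0.4931/0.5069.
n = 3.891 × 0.5069/0.4931 = 4.00 ≈ 4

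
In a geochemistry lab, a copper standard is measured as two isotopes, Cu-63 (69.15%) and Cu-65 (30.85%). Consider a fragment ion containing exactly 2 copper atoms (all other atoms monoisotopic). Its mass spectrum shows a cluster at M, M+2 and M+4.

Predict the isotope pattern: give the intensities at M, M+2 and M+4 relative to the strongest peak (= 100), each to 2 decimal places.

100.00 : 89.23 : 19.90

Expanding (0.6915 + 0.3085)^2:
P(M) = 0.6915^2 = 0.478172
P(M+2) = 2 × 0.6915^1 × 0.3085^1 = 0.426656
P(M+4) = 0.3085^2 = 0.095172
The M peak is largest (0.478172); scaling to 100 gives 100.00 : 89.23 : 19.90.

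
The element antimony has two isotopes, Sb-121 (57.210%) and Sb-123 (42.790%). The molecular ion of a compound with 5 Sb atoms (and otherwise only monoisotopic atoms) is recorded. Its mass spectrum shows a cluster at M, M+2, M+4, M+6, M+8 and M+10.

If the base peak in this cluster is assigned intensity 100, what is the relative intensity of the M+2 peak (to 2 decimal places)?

66.85

Binomial terms of (0.57210 + 0.42790)^5: M 0.0613, M+2 0.2292, M+4 0.3428, M+6 0.2564, M+8 0.0959, M+10 0.0143 → M+4 is the base peak.
P(M+4) = C(5,2) × 0.57210^3 × 0.42790^2 = 10 × 0.18724742 × 0.18309841 = 0.342847 (base)
P(M+2) = C(5,1) × 0.57210^4 × 0.42790^1 = 5 × 0.10712425 × 0.4279 = 0.229192
Relative intensity = 0.229192 / 0.342847 × 100 = 66.85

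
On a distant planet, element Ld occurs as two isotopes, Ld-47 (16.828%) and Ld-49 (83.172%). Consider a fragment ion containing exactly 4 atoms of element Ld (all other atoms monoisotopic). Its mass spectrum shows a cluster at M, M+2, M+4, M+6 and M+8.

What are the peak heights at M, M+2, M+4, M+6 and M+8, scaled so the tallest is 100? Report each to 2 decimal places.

0.17 : 3.31 : 24.56 : 80.93 : 100.00

Each Ld atom is independently Ld-47 (p = 0.16828) or Ld-49 (q = 0.83172); the cluster is the binomial expansion (p + q)^4.
P(M) = 0.16828^4 = 0.000802
P(M+2) = 4 × 0.16828^3 × 0.83172^1 = 0.015854
P(M+4) = 6 × 0.16828^2 × 0.83172^2 = 0.117536
P(M+6) = 4 × 0.16828^1 × 0.83172^3 = 0.387279
P(M+8) = 0.83172^4 = 0.478529
The M+8 peak is largest (0.478529); scaling to 100 gives 0.17 : 3.31 : 24.56 : 80.93 : 100.00.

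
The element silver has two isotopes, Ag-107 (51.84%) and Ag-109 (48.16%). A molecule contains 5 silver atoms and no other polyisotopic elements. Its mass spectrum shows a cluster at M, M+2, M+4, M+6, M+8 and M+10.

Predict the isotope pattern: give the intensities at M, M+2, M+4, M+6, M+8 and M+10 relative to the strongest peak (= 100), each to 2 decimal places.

11.59 : 53.82 : 100.00 : 92.90 : 43.15 : 8.02

Expanding (0.5184 + 0.4816)^5:
P(M) = 0.5184^5 = 0.037439
P(M+2) = 5 × 0.5184^4 × 0.4816^1 = 0.173907
P(M+4) = 10 × 0.5184^3 × 0.4816^2 = 0.323123
P(M+6) = 10 × 0.5184^2 × 0.4816^3 = 0.300185
P(M+8) = 5 × 0.5184^1 × 0.4816^4 = 0.139438
P(M+10) = 0.4816^5 = 0.025908
The M+4 peak is largest (0.323123); scaling to 100 gives 11.59 : 53.82 : 100.00 : 92.90 : 43.15 : 8.02.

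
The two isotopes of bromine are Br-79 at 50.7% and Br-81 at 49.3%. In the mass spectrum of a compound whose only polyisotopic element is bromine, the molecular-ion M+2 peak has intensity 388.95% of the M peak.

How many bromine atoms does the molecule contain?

The M+2/M ratio from n Br atoms is n · q/p = n · 0.493/0.507.
n = 3.8895 × 0.507/0.493 = 4.00 ≈ 4

4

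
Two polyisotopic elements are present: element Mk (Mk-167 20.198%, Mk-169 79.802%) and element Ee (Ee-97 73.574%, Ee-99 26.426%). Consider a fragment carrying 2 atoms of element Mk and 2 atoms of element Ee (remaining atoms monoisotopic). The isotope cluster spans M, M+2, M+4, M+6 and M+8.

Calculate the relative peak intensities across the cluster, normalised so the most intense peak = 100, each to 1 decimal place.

Element Mk pattern (n=2): 0.04079592 : 0.32236816 : 0.63683592
Element Ee pattern (n=2): 0.54131335 : 0.3888533 : 0.06983335
Convolve the two distributions (both contribute in 2-u steps):
  M: 0.04079592×0.54131335 = 0.022083
  M+2: 0.04079592×0.3888533 + 0.32236816×0.54131335 = 0.190366
  M+4: 0.04079592×0.06983335 + 0.32236816×0.3888533 + 0.63683592×0.54131335 = 0.472931
  M+6: 0.32236816×0.06983335 + 0.63683592×0.3888533 = 0.270148
  M+8: 0.63683592×0.06983335 = 0.044472
Scale to base peak (0.472931) = 100: 4.7 : 40.3 : 100.0 : 57.1 : 9.4

4.7 : 40.3 : 100.0 : 57.1 : 9.4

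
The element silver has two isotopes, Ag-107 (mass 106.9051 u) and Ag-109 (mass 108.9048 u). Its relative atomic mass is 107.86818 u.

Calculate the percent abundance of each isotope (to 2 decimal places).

Writing the weighted mean with unknown fraction x of Ag-107:
106.9051·x + 108.9048·(1 − x) = 107.86818
(106.9051 − 108.9048)·x = 107.86818 − 108.9048
x = -1.03662 / -1.9997 = 0.51839 → 51.84% Ag-107, 48.16% Ag-109.

Ag-107: 51.84%, Ag-109: 48.16%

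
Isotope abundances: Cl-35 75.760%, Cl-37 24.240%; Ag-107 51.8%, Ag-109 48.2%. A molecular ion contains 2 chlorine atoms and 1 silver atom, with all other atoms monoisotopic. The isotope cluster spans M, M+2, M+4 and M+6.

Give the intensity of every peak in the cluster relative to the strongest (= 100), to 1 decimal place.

Chlorine pattern (n=2): 0.57395776 : 0.36728448 : 0.05875776
Silver pattern (n=1): 0.5180 : 0.4820
Convolve the two distributions (both contribute in 2-u steps):
  M: 0.57395776×0.5180 = 0.297310
  M+2: 0.57395776×0.4820 + 0.36728448×0.5180 = 0.466901
  M+4: 0.36728448×0.4820 + 0.05875776×0.5180 = 0.207468
  M+6: 0.05875776×0.4820 = 0.028321
Scale to base peak (0.466901) = 100: 63.7 : 100.0 : 44.4 : 6.1

63.7 : 100.0 : 44.4 : 6.1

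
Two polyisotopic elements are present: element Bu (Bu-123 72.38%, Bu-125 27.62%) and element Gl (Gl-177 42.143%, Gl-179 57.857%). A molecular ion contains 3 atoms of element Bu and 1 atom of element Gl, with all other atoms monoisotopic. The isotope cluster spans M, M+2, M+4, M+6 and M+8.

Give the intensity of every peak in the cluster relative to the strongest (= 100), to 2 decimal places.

39.72 : 100.00 : 79.78 : 26.03 : 3.03

Element Bu pattern (n=3): 0.37918901 : 0.4340923 : 0.16564838 : 0.02107031
Element Gl pattern (n=1): 0.42143 : 0.57857
Convolve the two distributions (both contribute in 2-u steps):
  M: 0.37918901×0.42143 = 0.159802
  M+2: 0.37918901×0.57857 + 0.4340923×0.42143 = 0.402327
  M+4: 0.4340923×0.57857 + 0.16564838×0.42143 = 0.320962
  M+6: 0.16564838×0.57857 + 0.02107031×0.42143 = 0.104719
  M+8: 0.02107031×0.57857 = 0.012191
Scale to base peak (0.402327) = 100: 39.72 : 100.00 : 79.78 : 26.03 : 3.03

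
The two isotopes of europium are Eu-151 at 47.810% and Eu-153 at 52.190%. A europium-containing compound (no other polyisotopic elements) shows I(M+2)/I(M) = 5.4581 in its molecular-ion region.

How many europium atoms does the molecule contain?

With n Eu atoms, P(M+2)/P(M) = C(n,1)·p^(n−1)q / p^n = n·q/p = n · 0.52190/0.47810.
n = 5.4581 × 0.47810/0.52190 = 5.00 ≈ 5

5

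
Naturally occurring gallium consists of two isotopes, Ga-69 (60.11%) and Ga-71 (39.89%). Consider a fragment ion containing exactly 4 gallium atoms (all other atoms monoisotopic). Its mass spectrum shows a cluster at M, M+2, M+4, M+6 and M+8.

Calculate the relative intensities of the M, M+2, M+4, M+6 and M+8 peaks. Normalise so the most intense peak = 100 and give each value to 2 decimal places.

The 4 Ga atoms are independent, so intensities follow the terms of (0.6011 + 0.3989)^4.
P(M) = 0.6011^4 = 0.130553
P(M+2) = 4 × 0.6011^3 × 0.3989^1 = 0.346549
P(M+4) = 6 × 0.6011^2 × 0.3989^2 = 0.344963
P(M+6) = 4 × 0.6011^1 × 0.3989^3 = 0.152616
P(M+8) = 0.3989^4 = 0.025320
The M+2 peak is largest (0.346549); scaling to 100 gives 37.67 : 100.00 : 99.54 : 44.04 : 7.31.

37.67 : 100.00 : 99.54 : 44.04 : 7.31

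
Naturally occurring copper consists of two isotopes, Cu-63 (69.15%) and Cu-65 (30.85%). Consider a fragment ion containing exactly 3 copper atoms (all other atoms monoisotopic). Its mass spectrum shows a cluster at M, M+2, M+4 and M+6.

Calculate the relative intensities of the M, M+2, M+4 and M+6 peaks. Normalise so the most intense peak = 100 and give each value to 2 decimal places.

The 3 Cu atoms are independent, so intensities follow the terms of (0.6915 + 0.3085)^3.
P(M) = 0.6915^3 = 0.330656
P(M+2) = 3 × 0.6915^2 × 0.3085^1 = 0.442548
P(M+4) = 3 × 0.6915^1 × 0.3085^2 = 0.197435
P(M+6) = 0.3085^3 = 0.029361
The M+2 peak is largest (0.442548); scaling to 100 gives 74.72 : 100.00 : 44.61 : 6.63.

74.72 : 100.00 : 44.61 : 6.63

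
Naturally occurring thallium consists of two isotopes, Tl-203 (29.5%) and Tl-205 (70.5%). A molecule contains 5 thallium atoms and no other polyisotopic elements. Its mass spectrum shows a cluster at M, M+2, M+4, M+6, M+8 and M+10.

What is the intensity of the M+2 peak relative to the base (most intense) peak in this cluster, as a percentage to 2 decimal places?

7.33%

Term probabilities: M 0.0022, M+2 0.0267, M+4 0.1276, M+6 0.3049, M+8 0.3644, M+10 0.1742. Base peak = M+8.
P(M+8) = C(5,4) × 0.295^1 × 0.705^4 = 5 × 0.2950 × 0.24703385 = 0.364375 (base)
P(M+2) = C(5,1) × 0.295^4 × 0.705^1 = 5 × 0.00757335 × 0.7050 = 0.026696
Relative intensity = 0.026696 / 0.364375 × 100 = 7.33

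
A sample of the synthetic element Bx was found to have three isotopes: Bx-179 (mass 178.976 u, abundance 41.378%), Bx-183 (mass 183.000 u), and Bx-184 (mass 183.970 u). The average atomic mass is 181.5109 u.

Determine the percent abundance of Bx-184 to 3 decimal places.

The remaining 58.622% is split between Bx-183 (fraction x) and Bx-184 (fraction 0.58622 − x).
Substituting: 183.000x + 183.970(0.58622 − x) = 107.45421072
(183.000 − 183.970)x = -0.39268268  ⇒  x = 0.40483, y = 0.18139
Bx-183: 40.483%, Bx-184: 18.139%.

18.139%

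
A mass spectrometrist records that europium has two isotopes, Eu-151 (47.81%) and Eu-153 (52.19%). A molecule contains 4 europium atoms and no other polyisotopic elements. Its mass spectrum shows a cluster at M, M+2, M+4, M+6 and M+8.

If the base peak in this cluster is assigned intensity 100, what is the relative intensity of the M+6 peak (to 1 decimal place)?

Term probabilities: M 0.0522, M+2 0.2281, M+4 0.3736, M+6 0.2719, M+8 0.0742. Base peak = M+4.
P(M+4) = C(4,2) × 0.4781^2 × 0.5219^2 = 6 × 0.22857961 × 0.27237961 = 0.373563 (base)
P(M+6) = C(4,3) × 0.4781^1 × 0.5219^3 = 4 × 0.4781 × 0.14215492 = 0.271857
Relative intensity = 0.271857 / 0.373563 × 100 = 72.8

72.8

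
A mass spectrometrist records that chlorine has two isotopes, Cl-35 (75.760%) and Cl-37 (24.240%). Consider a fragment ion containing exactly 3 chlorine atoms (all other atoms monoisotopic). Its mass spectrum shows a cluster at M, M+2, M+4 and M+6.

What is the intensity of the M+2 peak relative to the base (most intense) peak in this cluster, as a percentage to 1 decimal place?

96.0%

Binomial terms of (0.75760 + 0.24240)^3: M 0.4348, M+2 0.4174, M+4 0.1335, M+6 0.0142 → M is the base peak.
P(M) = C(3,0) × 0.75760^3 × 0.24240^0 = 1 × 0.4348304 × 1.0000 = 0.434830 (base)
P(M+2) = C(3,1) × 0.75760^2 × 0.24240^1 = 3 × 0.57395776 × 0.2424 = 0.417382
Relative intensity = 0.417382 / 0.434830 × 100 = 96.0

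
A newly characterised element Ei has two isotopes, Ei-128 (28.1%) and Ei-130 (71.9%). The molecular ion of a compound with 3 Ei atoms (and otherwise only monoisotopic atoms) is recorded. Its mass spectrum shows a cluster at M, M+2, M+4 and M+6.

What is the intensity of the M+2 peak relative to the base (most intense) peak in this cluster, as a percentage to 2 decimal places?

Binomial terms of (0.281 + 0.719)^3: M 0.0222, M+2 0.1703, M+4 0.4358, M+6 0.3717 → M+4 is the base peak.
P(M+4) = C(3,2) × 0.281^1 × 0.719^2 = 3 × 0.2810 × 0.516961 = 0.435798 (base)
P(M+2) = C(3,1) × 0.281^2 × 0.719^1 = 3 × 0.078961 × 0.7190 = 0.170319
Relative intensity = 0.170319 / 0.435798 × 100 = 39.08

39.08%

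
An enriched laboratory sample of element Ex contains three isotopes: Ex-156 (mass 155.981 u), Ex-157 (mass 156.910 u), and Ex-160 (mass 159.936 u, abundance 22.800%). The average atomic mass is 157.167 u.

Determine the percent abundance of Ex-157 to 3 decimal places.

Let x and y be the fractions of Ex-156 and Ex-157. Then x + y = 1 − 0.22800 = 0.77200 and 155.981x + 156.910y = 157.167 − 0.22800×159.936 = 120.701592.
Substituting: 155.981x + 156.910(0.77200 − x) = 120.701592
(155.981 − 156.910)x = -0.432928  ⇒  x = 0.46602, y = 0.30598
Ex-156: 46.602%, Ex-157: 30.598%.

30.598%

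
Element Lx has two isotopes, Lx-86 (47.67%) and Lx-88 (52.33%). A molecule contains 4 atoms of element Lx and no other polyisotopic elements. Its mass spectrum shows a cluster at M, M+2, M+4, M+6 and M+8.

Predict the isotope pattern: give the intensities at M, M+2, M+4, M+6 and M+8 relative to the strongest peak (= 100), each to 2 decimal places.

13.83 : 60.73 : 100.00 : 73.18 : 20.08

The 4 Lx atoms are independent, so intensities follow the terms of (0.4767 + 0.5233)^4.
P(M) = 0.4767^4 = 0.051639
P(M+2) = 4 × 0.4767^3 × 0.5233^1 = 0.226749
P(M+4) = 6 × 0.4767^2 × 0.5233^2 = 0.373373
P(M+6) = 4 × 0.4767^1 × 0.5233^3 = 0.273248
P(M+8) = 0.5233^4 = 0.074990
The M+4 peak is largest (0.373373); scaling to 100 gives 13.83 : 60.73 : 100.00 : 73.18 : 20.08.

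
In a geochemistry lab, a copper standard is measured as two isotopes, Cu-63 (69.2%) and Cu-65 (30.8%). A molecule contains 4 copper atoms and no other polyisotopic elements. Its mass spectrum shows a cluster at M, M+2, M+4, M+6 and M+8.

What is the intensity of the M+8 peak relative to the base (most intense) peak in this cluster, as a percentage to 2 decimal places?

Binomial terms of (0.692 + 0.308)^4: M 0.2293, M+2 0.4083, M+4 0.2726, M+6 0.0809, M+8 0.0090 → M+2 is the base peak.
P(M+2) = C(4,1) × 0.692^3 × 0.308^1 = 4 × 0.33137389 × 0.3080 = 0.408253 (base)
P(M+8) = C(4,4) × 0.692^0 × 0.308^4 = 1 × 1.0000 × 0.00899918 = 0.008999
Relative intensity = 0.008999 / 0.408253 × 100 = 2.20

2.20%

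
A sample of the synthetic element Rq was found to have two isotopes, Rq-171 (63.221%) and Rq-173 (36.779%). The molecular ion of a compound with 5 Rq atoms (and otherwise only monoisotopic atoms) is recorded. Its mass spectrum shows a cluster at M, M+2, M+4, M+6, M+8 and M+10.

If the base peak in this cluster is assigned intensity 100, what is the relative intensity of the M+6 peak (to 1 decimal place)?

(0.63221 + 0.36779)^5 gives M 0.1010, M+2 0.2938, M+4 0.3418, M+6 0.1988, M+8 0.0578, M+10 0.0067; the largest is M+4.
P(M+4) = C(5,2) × 0.63221^3 × 0.36779^2 = 10 × 0.25268769 × 0.13526948 = 0.341809 (base)
P(M+6) = C(5,3) × 0.63221^2 × 0.36779^3 = 10 × 0.39968948 × 0.04975076 = 0.198849
Relative intensity = 0.198849 / 0.341809 × 100 = 58.2

58.2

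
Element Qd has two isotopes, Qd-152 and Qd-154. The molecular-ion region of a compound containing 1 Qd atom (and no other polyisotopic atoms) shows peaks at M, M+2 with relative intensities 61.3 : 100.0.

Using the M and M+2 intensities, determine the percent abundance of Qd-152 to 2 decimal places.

38.00%

If p is the fraction of Qd that is Qd-152, then I(M+2)/I(M) = [C(1,1)·p^0·(1−p)] / p^1 = 1·(1−p)/p = 100.0/61.3 = 1.6313
(1−p)/p = 1.6313/1 = 1.6313  ⇒  p = 1/(1 + 1.6313) = 0.3800
Qd-152: 38.00%, Qd-154: 62.00%.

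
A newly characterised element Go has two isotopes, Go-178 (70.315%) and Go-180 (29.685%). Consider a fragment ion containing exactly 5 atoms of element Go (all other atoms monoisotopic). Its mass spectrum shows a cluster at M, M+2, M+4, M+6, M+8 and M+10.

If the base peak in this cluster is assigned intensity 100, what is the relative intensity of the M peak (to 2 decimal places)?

47.37

(0.70315 + 0.29685)^5 gives M 0.1719, M+2 0.3628, M+4 0.3064, M+6 0.1293, M+8 0.0273, M+10 0.0023; the largest is M+2.
P(M+2) = C(5,1) × 0.70315^4 × 0.29685^1 = 5 × 0.24445106 × 0.29685 = 0.362826 (base)
P(M) = C(5,0) × 0.70315^5 × 0.29685^0 = 1 × 0.17188576 × 1.0000 = 0.171886
Relative intensity = 0.171886 / 0.362826 × 100 = 47.37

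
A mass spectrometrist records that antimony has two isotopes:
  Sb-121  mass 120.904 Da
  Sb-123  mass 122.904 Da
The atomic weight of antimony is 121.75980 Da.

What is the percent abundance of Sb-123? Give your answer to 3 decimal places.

42.790%

Let x be the fractional abundance of Sb-121; then Sb-123 has abundance 1 − x.
120.904·x + 122.904·(1 − x) = 121.75980
(120.904 − 122.904)·x = 121.75980 − 122.904
x = -1.14420 / -2.000 = 0.57210 → 57.210% Sb-121, 42.790% Sb-123.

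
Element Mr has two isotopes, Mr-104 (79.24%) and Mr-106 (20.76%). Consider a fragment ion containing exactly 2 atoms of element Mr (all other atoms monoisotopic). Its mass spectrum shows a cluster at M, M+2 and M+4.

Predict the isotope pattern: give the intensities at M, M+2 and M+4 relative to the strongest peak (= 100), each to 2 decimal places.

Expanding (0.7924 + 0.2076)^2:
P(M) = 0.7924^2 = 0.627898
P(M+2) = 2 × 0.7924^1 × 0.2076^1 = 0.329004
P(M+4) = 0.2076^2 = 0.043098
The M peak is largest (0.627898); scaling to 100 gives 100.00 : 52.40 : 6.86.

100.00 : 52.40 : 6.86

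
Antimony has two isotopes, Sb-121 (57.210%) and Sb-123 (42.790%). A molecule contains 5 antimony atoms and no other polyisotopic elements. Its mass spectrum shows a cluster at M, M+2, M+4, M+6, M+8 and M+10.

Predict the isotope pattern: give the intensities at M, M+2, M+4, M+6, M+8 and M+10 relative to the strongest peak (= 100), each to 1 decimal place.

17.9 : 66.8 : 100.0 : 74.8 : 28.0 : 4.2

Each Sb atom is independently Sb-121 (p = 0.57210) or Sb-123 (q = 0.42790); the cluster is the binomial expansion (p + q)^5.
P(M) = 0.57210^5 = 0.061286
P(M+2) = 5 × 0.57210^4 × 0.42790^1 = 0.229192
P(M+4) = 10 × 0.57210^3 × 0.42790^2 = 0.342847
P(M+6) = 10 × 0.57210^2 × 0.42790^3 = 0.256431
P(M+8) = 5 × 0.57210^1 × 0.42790^4 = 0.095898
P(M+10) = 0.42790^5 = 0.014345
The M+4 peak is largest (0.342847); scaling to 100 gives 17.9 : 66.8 : 100.0 : 74.8 : 28.0 : 4.2.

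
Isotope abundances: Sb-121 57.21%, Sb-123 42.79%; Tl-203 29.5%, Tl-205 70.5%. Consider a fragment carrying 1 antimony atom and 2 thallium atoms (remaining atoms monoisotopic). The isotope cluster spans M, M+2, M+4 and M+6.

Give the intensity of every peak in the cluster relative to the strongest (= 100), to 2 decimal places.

10.77 : 59.52 : 100.00 : 46.00

Antimony pattern (n=1): 0.5721 : 0.4279
Thallium pattern (n=2): 0.087025 : 0.41595 : 0.497025
Convolve the two distributions (both contribute in 2-u steps):
  M: 0.5721×0.087025 = 0.049787
  M+2: 0.5721×0.41595 + 0.4279×0.087025 = 0.275203
  M+4: 0.5721×0.497025 + 0.4279×0.41595 = 0.462333
  M+6: 0.4279×0.497025 = 0.212677
Scale to base peak (0.462333) = 100: 10.77 : 59.52 : 100.00 : 46.00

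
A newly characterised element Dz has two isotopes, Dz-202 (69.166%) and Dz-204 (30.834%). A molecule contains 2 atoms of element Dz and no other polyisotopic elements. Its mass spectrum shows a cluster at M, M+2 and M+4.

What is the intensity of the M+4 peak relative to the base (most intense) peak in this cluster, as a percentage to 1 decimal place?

Binomial terms of (0.69166 + 0.30834)^2: M 0.4784, M+2 0.4265, M+4 0.0951 → M is the base peak.
P(M) = C(2,0) × 0.69166^2 × 0.30834^0 = 1 × 0.47839356 × 1.0000 = 0.478394 (base)
P(M+4) = C(2,2) × 0.69166^0 × 0.30834^2 = 1 × 1.0000 × 0.09507356 = 0.095074
Relative intensity = 0.095074 / 0.478394 × 100 = 19.9

19.9%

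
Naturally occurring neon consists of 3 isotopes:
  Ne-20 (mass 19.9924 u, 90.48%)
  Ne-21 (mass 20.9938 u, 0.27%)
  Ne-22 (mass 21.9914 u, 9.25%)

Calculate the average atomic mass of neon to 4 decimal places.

20.1800 u

Weight each isotope mass by its fractional abundance: 0.9048 × 19.9924 + 0.0027 × 20.9938 + 0.0925 × 21.9914
= 18.08912 + 0.05668 + 2.03420 = 20.18000 u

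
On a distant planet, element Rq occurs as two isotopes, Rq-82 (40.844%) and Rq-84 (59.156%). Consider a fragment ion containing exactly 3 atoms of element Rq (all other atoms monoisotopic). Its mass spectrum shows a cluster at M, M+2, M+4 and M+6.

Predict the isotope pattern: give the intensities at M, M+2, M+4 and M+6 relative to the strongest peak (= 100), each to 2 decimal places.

15.89 : 69.04 : 100.00 : 48.28

The 3 Rq atoms are independent, so intensities follow the terms of (0.40844 + 0.59156)^3.
P(M) = 0.40844^3 = 0.068137
P(M+2) = 3 × 0.40844^2 × 0.59156^1 = 0.296058
P(M+4) = 3 × 0.40844^1 × 0.59156^2 = 0.428792
P(M+6) = 0.59156^3 = 0.207012
The M+4 peak is largest (0.428792); scaling to 100 gives 15.89 : 69.04 : 100.00 : 48.28.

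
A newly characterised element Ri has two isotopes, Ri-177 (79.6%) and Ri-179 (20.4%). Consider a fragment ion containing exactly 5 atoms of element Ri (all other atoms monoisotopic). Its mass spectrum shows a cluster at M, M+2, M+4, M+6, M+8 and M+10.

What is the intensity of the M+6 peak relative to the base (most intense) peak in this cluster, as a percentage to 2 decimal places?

Term probabilities: M 0.3196, M+2 0.4095, M+4 0.2099, M+6 0.0538, M+8 0.0069, M+10 0.0004. Base peak = M+2.
P(M+2) = C(5,1) × 0.796^4 × 0.204^1 = 5 × 0.40146924 × 0.2040 = 0.409499 (base)
P(M+6) = C(5,3) × 0.796^2 × 0.204^3 = 10 × 0.633616 × 0.00848966 = 0.053792
Relative intensity = 0.053792 / 0.409499 × 100 = 13.14

13.14%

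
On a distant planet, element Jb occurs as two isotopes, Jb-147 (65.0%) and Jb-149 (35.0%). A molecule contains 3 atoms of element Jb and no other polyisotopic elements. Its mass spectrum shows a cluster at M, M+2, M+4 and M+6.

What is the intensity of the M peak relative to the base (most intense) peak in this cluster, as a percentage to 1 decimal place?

61.9%

Binomial terms of (0.650 + 0.350)^3: M 0.2746, M+2 0.4436, M+4 0.2389, M+6 0.0429 → M+2 is the base peak.
P(M+2) = C(3,1) × 0.650^2 × 0.350^1 = 3 × 0.4225 × 0.3500 = 0.443625 (base)
P(M) = C(3,0) × 0.650^3 × 0.350^0 = 1 × 0.274625 × 1.0000 = 0.274625
Relative intensity = 0.274625 / 0.443625 × 100 = 61.9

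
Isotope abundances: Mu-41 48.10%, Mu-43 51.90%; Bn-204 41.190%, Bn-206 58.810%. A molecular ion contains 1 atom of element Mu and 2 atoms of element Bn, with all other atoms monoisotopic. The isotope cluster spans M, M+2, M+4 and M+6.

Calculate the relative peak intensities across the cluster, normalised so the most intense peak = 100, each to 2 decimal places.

19.53 : 76.85 : 100.00 : 42.96

Element Mu pattern (n=1): 0.4810 : 0.5190
Element Bn pattern (n=2): 0.16966161 : 0.48447678 : 0.34586161
Convolve the two distributions (both contribute in 2-u steps):
  M: 0.4810×0.16966161 = 0.081607
  M+2: 0.4810×0.48447678 + 0.5190×0.16966161 = 0.321088
  M+4: 0.4810×0.34586161 + 0.5190×0.48447678 = 0.417803
  M+6: 0.5190×0.34586161 = 0.179502
Scale to base peak (0.417803) = 100: 19.53 : 76.85 : 100.00 : 42.96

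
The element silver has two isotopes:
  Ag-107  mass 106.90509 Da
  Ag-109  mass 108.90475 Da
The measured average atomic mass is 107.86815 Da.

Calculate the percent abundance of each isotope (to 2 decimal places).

With x = fraction of Ag-107 (so Ag-109 is 1 − x):
106.90509·x + 108.90475·(1 − x) = 107.86815
(106.90509 − 108.90475)·x = 107.86815 − 108.90475
x = -1.03660 / -1.99966 = 0.51839 → 51.84% Ag-107, 48.16% Ag-109.

Ag-107: 51.84%, Ag-109: 48.16%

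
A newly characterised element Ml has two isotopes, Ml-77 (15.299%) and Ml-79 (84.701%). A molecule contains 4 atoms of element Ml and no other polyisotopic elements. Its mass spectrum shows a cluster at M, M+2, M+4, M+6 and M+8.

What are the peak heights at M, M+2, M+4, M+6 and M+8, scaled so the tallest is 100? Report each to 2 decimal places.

0.11 : 2.36 : 19.57 : 72.25 : 100.00

Expanding (0.15299 + 0.84701)^4:
P(M) = 0.15299^4 = 0.000548
P(M+2) = 4 × 0.15299^3 × 0.84701^1 = 0.012132
P(M+4) = 6 × 0.15299^2 × 0.84701^2 = 0.100752
P(M+6) = 4 × 0.15299^1 × 0.84701^3 = 0.371868
P(M+8) = 0.84701^4 = 0.514700
The M+8 peak is largest (0.514700); scaling to 100 gives 0.11 : 2.36 : 19.57 : 72.25 : 100.00.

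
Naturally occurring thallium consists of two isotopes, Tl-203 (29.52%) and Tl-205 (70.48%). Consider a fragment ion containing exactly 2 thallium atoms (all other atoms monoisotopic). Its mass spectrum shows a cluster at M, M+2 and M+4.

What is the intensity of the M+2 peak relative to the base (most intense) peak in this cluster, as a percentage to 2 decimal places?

83.77%

(0.2952 + 0.7048)^2 gives M 0.0871, M+2 0.4161, M+4 0.4967; the largest is M+4.
P(M+4) = C(2,2) × 0.2952^0 × 0.7048^2 = 1 × 1.0000 × 0.49674304 = 0.496743 (base)
P(M+2) = C(2,1) × 0.2952^1 × 0.7048^1 = 2 × 0.2952 × 0.7048 = 0.416114
Relative intensity = 0.416114 / 0.496743 × 100 = 83.77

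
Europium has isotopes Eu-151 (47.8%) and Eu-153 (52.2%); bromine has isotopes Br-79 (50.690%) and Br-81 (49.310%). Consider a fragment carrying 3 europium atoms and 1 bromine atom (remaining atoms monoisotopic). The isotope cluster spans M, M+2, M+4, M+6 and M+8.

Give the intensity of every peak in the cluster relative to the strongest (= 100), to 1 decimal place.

Europium pattern (n=3): 0.10921535 : 0.35780594 : 0.39074206 : 0.14223665
Bromine pattern (n=1): 0.5069 : 0.4931
Convolve the two distributions (both contribute in 2-u steps):
  M: 0.10921535×0.5069 = 0.055361
  M+2: 0.10921535×0.4931 + 0.35780594×0.5069 = 0.235226
  M+4: 0.35780594×0.4931 + 0.39074206×0.5069 = 0.374501
  M+6: 0.39074206×0.4931 + 0.14223665×0.5069 = 0.264775
  M+8: 0.14223665×0.4931 = 0.070137
Scale to base peak (0.374501) = 100: 14.8 : 62.8 : 100.0 : 70.7 : 18.7

14.8 : 62.8 : 100.0 : 70.7 : 18.7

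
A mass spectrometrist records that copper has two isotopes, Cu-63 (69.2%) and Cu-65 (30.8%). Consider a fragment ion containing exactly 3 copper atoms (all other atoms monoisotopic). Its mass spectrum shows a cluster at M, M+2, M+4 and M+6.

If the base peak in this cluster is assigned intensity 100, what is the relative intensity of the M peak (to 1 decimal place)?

74.9

(0.692 + 0.308)^3 gives M 0.3314, M+2 0.4425, M+4 0.1969, M+6 0.0292; the largest is M+2.
P(M+2) = C(3,1) × 0.692^2 × 0.308^1 = 3 × 0.478864 × 0.3080 = 0.442470 (base)
P(M) = C(3,0) × 0.692^3 × 0.308^0 = 1 × 0.33137389 × 1.0000 = 0.331374
Relative intensity = 0.331374 / 0.442470 × 100 = 74.9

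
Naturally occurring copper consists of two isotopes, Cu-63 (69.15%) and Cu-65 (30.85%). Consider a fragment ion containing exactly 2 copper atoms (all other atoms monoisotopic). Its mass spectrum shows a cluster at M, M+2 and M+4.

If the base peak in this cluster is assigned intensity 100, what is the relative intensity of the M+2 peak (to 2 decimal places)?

Term probabilities: M 0.4782, M+2 0.4267, M+4 0.0952. Base peak = M.
P(M) = C(2,0) × 0.6915^2 × 0.3085^0 = 1 × 0.47817225 × 1.0000 = 0.478172 (base)
P(M+2) = C(2,1) × 0.6915^1 × 0.3085^1 = 2 × 0.6915 × 0.3085 = 0.426656
Relative intensity = 0.426656 / 0.478172 × 100 = 89.23

89.23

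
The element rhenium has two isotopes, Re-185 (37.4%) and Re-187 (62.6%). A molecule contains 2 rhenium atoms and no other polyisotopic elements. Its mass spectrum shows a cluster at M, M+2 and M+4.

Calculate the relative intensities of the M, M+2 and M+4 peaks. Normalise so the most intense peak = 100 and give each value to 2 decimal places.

29.87 : 100.00 : 83.69

Each Re atom is independently Re-185 (p = 0.374) or Re-187 (q = 0.626); the cluster is the binomial expansion (p + q)^2.
P(M) = 0.374^2 = 0.139876
P(M+2) = 2 × 0.374^1 × 0.626^1 = 0.468248
P(M+4) = 0.626^2 = 0.391876
The M+2 peak is largest (0.468248); scaling to 100 gives 29.87 : 100.00 : 83.69.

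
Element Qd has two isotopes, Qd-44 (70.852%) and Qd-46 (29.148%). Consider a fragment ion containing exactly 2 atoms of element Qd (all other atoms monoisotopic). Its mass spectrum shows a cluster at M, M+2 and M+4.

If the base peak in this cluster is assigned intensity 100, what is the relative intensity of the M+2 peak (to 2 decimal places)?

Term probabilities: M 0.5020, M+2 0.4130, M+4 0.0850. Base peak = M.
P(M) = C(2,0) × 0.70852^2 × 0.29148^0 = 1 × 0.50200059 × 1.0000 = 0.502001 (base)
P(M+2) = C(2,1) × 0.70852^1 × 0.29148^1 = 2 × 0.70852 × 0.29148 = 0.413039
Relative intensity = 0.413039 / 0.502001 × 100 = 82.28

82.28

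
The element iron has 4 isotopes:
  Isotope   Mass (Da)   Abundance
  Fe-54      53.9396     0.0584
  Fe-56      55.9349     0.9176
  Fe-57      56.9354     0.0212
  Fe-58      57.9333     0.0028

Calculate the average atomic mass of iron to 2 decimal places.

55.85 Da

Ar = Σ fᵢ·mᵢ = 0.0584 × 53.9396 + 0.9176 × 55.9349 + 0.0212 × 56.9354 + 0.0028 × 57.9333
= 3.15007 + 51.32586 + 1.20703 + 0.16221 = 55.84517 Da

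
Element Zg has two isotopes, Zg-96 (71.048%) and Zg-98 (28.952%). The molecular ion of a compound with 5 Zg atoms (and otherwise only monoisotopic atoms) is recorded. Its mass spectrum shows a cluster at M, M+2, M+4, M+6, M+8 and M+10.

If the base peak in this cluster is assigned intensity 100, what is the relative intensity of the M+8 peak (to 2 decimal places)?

6.77

Term probabilities: M 0.1810, M+2 0.3689, M+4 0.3006, M+6 0.1225, M+8 0.0250, M+10 0.0020. Base peak = M+2.
P(M+2) = C(5,1) × 0.71048^4 × 0.28952^1 = 5 × 0.2548047 × 0.28952 = 0.368855 (base)
P(M+8) = C(5,4) × 0.71048^1 × 0.28952^4 = 5 × 0.71048 × 0.0070261 = 0.024960
Relative intensity = 0.024960 / 0.368855 × 100 = 6.77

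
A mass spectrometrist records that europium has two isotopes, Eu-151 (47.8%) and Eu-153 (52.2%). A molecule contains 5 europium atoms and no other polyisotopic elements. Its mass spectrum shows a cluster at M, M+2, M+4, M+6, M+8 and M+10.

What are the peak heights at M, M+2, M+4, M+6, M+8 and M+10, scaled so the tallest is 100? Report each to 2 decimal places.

7.68 : 41.93 : 91.57 : 100.00 : 54.60 : 11.93

Each Eu atom is independently Eu-151 (p = 0.478) or Eu-153 (q = 0.522); the cluster is the binomial expansion (p + q)^5.
P(M) = 0.478^5 = 0.024954
P(M+2) = 5 × 0.478^4 × 0.522^1 = 0.136255
P(M+4) = 10 × 0.478^3 × 0.522^2 = 0.297594
P(M+6) = 10 × 0.478^2 × 0.522^3 = 0.324988
P(M+8) = 5 × 0.478^1 × 0.522^4 = 0.177452
P(M+10) = 0.522^5 = 0.038757
The M+6 peak is largest (0.324988); scaling to 100 gives 7.68 : 41.93 : 91.57 : 100.00 : 54.60 : 11.93.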